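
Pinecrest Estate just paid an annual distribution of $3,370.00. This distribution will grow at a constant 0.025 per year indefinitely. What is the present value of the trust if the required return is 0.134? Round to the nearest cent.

D₁ = D₀ × (1 + g) = $3,370.00 × 1.025 = $3,454.2500
Growing perpetuity: P = D₁ / (r − g) = $3,454.2500 / (0.134 − 0.025) = $31,690.37

$31690.37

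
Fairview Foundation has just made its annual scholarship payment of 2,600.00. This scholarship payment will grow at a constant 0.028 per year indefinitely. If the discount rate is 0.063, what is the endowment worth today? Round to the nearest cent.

D₁ = D₀ × (1 + g) = 2,600.00 × 1.028 = 2,672.8000
Growing perpetuity: P = D₁ / (r − g) = 2,672.8000 / (0.063 − 0.028) = 76,365.71

76365.71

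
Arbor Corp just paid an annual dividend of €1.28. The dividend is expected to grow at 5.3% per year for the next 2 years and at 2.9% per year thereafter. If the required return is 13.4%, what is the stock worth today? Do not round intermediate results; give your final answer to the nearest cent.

D_1 = 1.34784
D_2 = 1.41928
Terminal value at year 2: TV = D_2×(1+g_2)/(r−g_2) = 1.46043/0.105 = 13.90890
P_0 = D_1/(1+r)^1 + D_2/(1+r)^2 + TV/(1+r)^2
    = 1.18857 + 1.10367 + 10.81600 = 13.10824

€13.11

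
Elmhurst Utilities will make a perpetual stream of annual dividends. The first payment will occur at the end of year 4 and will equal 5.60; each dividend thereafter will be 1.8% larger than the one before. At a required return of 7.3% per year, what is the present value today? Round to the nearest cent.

82.42

Value at end of year 3: C₁ / (r − g) = 5.60 / (0.073 − 0.018) = 101.8182
Discount to today: PV = 101.8182 / (1 + 0.073)^3 = 101.8182 / 1.235376 = 82.42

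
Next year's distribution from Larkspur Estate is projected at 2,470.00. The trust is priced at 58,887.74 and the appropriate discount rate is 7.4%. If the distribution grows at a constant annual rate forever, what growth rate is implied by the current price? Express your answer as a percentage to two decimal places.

P = D₁/(r−g) ⇒ g = r − D₁/P = 0.074 − 2,470.00/58,887.74 = 0.032056

3.21%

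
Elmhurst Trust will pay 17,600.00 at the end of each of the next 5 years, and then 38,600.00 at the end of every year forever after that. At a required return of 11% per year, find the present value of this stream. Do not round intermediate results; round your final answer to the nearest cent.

273295.25

PV of 5-year annuity: 17,600.00 × [1 − (1+0.11)^−5] / 0.11 = 65047.78751
Perpetuity value at year 5: 38,600.00 / 0.11 = 350909.09091
PV of perpetuity: 350909.09091 / (1+0.11)^5 = 208247.46603
Total PV = 65047.78751 + 208247.46603 = 273295.25354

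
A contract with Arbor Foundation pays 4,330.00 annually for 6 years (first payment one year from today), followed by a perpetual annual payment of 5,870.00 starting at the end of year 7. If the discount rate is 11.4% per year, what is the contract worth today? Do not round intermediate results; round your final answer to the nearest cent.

PV of 6-year annuity: 4,330.00 × [1 − (1+0.114)^−6] / 0.114 = 18109.06867
Perpetuity value at year 6: 5,870.00 / 0.114 = 51491.22807
PV of perpetuity: 51491.22807 / (1+0.114)^6 = 26941.52066
Total PV = 18109.06867 + 26941.52066 = 45050.58933

45050.59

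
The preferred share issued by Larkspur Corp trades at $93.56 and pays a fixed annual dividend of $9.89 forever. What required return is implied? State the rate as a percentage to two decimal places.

10.57%

P = C/r ⇒ r = C/P = $9.89/$93.56 = 0.105708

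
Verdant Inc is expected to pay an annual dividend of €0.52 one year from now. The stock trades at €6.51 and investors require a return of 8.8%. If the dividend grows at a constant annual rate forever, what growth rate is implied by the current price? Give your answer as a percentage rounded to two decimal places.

0.81%

P = D₁/(r−g) ⇒ g = r − D₁/P = 0.088 − €0.52/€6.51 = 0.008123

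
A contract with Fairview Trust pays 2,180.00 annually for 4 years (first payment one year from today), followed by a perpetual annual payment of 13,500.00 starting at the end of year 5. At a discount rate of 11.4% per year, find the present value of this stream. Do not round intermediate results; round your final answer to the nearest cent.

83599.21

PV of 4-year annuity: 2,180.00 × [1 − (1+0.114)^−4] / 0.114 = 6705.97291
Perpetuity value at year 4: 13,500.00 / 0.114 = 118421.05263
PV of perpetuity: 118421.05263 / (1+0.114)^4 = 76893.23875
Total PV = 6705.97291 + 76893.23875 = 83599.21166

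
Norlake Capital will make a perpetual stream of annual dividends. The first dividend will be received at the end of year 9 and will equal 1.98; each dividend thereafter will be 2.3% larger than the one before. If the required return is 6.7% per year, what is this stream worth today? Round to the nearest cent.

Value at end of year 8: C₁ / (r − g) = 1.98 / (0.067 − 0.023) = 45.0000
Discount to today: PV = 45.0000 / (1 + 0.067)^8 = 45.0000 / 1.680023 = 26.79

26.79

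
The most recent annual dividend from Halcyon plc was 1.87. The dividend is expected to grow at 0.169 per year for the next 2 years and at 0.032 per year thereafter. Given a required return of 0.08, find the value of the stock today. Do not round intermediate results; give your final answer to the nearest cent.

D_1 = 2.18603
D_2 = 2.55547
Terminal value at year 2: TV = D_2×(1+g_2)/(r−g_2) = 2.63724/0.048 = 54.94259
P_0 = D_1/(1+r)^1 + D_2/(1+r)^2 + TV/(1+r)^2
    = 2.02410 + 2.19090 + 47.10441 = 51.31942

51.32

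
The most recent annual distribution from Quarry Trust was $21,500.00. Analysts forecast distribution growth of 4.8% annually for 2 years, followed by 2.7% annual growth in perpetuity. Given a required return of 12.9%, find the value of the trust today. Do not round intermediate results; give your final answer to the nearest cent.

$225010.85

D_1 = 22532.00000
D_2 = 23613.53600
Terminal value at year 2: TV = D_2×(1+g_2)/(r−g_2) = 24251.10147/0.102 = 237755.89678
P_0 = D_1/(1+r)^1 + D_2/(1+r)^2 + TV/(1+r)^2
    = 19957.48450 + 18525.63663 + 186527.73352 = 225010.85465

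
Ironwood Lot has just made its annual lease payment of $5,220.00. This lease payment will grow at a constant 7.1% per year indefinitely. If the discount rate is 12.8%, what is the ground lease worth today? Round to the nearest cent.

D₁ = D₀ × (1 + g) = $5,220.00 × 1.071 = $5,590.6200
Growing perpetuity: P = D₁ / (r − g) = $5,590.6200 / (0.128 − 0.071) = $98,081.05

$98081.05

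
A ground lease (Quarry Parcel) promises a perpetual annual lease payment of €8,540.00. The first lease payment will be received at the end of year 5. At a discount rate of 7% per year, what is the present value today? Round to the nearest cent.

Value at end of year 4: C / r = €8,540.00 / 0.07 = €122,000.0000
Discount to today: PV = €122,000.0000 / (1 + 0.07)^4 = €122,000.0000 / 1.310796 = €93,073.22

€93073.22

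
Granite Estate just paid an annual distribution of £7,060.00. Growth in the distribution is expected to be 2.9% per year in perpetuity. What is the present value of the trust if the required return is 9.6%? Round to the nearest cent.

D₁ = D₀ × (1 + g) = £7,060.00 × 1.029 = £7,264.7400
Growing perpetuity: P = D₁ / (r − g) = £7,264.7400 / (0.096 − 0.029) = £108,428.96

£108428.96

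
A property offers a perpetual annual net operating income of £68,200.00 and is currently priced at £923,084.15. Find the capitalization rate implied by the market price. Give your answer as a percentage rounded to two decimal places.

7.39%

P = C/r ⇒ r = C/P = £68,200.00/£923,084.15 = 0.073883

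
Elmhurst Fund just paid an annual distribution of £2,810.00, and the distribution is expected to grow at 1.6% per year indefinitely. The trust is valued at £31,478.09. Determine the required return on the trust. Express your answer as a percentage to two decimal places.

D₁ = £2,810.00 × 1.016 = £2,854.9600
P = D₁/(r − g) ⇒ r = D₁/P + g = £2,854.9600/£31,478.09 + 0.016 = 0.090697 + 0.016 = 0.106697

10.67%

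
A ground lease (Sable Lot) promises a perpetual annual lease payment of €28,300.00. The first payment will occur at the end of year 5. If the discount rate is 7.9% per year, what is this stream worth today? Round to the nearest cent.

Value at end of year 4: C / r = €28,300.00 / 0.079 = €358,227.8481
Discount to today: PV = €358,227.8481 / (1 + 0.079)^4 = €358,227.8481 / 1.355457 = €264,285.64

€264285.64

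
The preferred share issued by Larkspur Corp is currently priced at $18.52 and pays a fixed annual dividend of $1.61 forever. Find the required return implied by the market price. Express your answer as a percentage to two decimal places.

P = C/r ⇒ r = C/P = $1.61/$18.52 = 0.086933

8.69%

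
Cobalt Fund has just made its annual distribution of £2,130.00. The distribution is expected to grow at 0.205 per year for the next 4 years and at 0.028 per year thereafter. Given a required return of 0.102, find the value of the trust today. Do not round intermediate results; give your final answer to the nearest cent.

D_1 = 2566.65000
D_2 = 3092.81325
D_3 = 3726.83997
D_4 = 4490.84216
Terminal value at year 4: TV = D_4×(1+g_2)/(r−g_2) = 4616.58574/0.074 = 62386.29378
P_0 = D_1/(1+r)^1 + D_2/(1+r)^2 + D_3/(1+r)^3 + D_4/(1+r)^4 + TV/(1+r)^4
    = 2329.08348 + 2546.77459 + 2784.81251 + 3045.09897 + 42302.18575 = 53007.95531

£53007.96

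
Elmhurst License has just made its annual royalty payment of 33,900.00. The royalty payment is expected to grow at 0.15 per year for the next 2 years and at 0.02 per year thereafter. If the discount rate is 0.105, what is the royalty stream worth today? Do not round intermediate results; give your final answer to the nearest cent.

512605.54

D_1 = 38985.00000
D_2 = 44832.75000
Terminal value at year 2: TV = D_2×(1+g_2)/(r−g_2) = 45729.40500/0.085 = 537993.00000
P_0 = D_1/(1+r)^1 + D_2/(1+r)^2 + TV/(1+r)^2
    = 35280.54299 + 36717.30718 + 440607.68617 = 512605.53633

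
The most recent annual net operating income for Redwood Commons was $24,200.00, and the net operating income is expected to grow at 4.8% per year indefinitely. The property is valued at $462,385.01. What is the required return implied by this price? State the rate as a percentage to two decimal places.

D₁ = $24,200.00 × 1.048 = $25,361.6000
P = D₁/(r − g) ⇒ r = D₁/P + g = $25,361.6000/$462,385.01 + 0.048 = 0.054850 + 0.048 = 0.102850

10.28%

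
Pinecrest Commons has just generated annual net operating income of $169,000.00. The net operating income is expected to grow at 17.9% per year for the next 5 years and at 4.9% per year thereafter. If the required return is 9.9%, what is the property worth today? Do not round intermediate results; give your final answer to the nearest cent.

D_1 = 199251.00000
D_2 = 234916.92900
D_3 = 276967.05929
D_4 = 326544.16290
D_5 = 384995.56806
Terminal value at year 5: TV = D_5×(1+g_2)/(r−g_2) = 403860.35090/0.05 = 8077207.01798
P_0 = D_1/(1+r)^1 + D_2/(1+r)^2 + D_3/(1+r)^3 + D_4/(1+r)^4 + D_5/(1+r)^5 + TV/(1+r)^5
    = 181302.09281 + 194499.69738 + 208658.00111 + 223846.93658 + 240141.52705 + 5038169.23756 = 6086617.49250

$6086617.49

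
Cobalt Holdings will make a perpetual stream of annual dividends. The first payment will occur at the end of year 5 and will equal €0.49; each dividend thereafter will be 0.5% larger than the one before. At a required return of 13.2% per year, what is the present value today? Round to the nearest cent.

Value at end of year 4: C₁ / (r − g) = €0.49 / (0.132 − 0.005) = €3.8583
Discount to today: PV = €3.8583 / (1 + 0.132)^4 = €3.8583 / 1.642047 = €2.35

€2.35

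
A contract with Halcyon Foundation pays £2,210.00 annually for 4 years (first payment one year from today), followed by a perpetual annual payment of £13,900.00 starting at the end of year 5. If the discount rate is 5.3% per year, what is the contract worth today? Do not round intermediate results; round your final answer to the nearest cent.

PV of 4-year annuity: £2,210.00 × [1 − (1+0.053)^−4] / 0.053 = 7782.24653
Perpetuity value at year 4: £13,900.00 / 0.053 = 262264.15094
PV of perpetuity: 262264.15094 / (1+0.053)^4 = 213316.98948
Total PV = 7782.24653 + 213316.98948 = 221099.23602

£221099.24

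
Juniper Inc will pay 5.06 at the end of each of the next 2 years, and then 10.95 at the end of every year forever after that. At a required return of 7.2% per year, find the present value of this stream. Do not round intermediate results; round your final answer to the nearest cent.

141.46

PV of 2-year annuity: 5.06 × [1 − (1+0.072)^−2] / 0.072 = 9.12327
Perpetuity value at year 2: 10.95 / 0.072 = 152.08333
PV of perpetuity: 152.08333 / (1+0.072)^2 = 132.34028
Total PV = 9.12327 + 132.34028 = 141.46355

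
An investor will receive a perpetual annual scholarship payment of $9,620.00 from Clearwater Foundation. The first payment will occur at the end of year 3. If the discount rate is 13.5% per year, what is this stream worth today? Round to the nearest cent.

Value at end of year 2: C / r = $9,620.00 / 0.135 = $71,259.2593
Discount to today: PV = $71,259.2593 / (1 + 0.135)^2 = $71,259.2593 / 1.288225 = $55,315.85

$55315.85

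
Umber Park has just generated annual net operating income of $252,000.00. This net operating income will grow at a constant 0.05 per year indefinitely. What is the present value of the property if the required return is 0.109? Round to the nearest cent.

$4484745.76

D₁ = D₀ × (1 + g) = $252,000.00 × 1.05 = $264,600.0000
Growing perpetuity: P = D₁ / (r − g) = $264,600.0000 / (0.109 − 0.05) = $4,484,745.76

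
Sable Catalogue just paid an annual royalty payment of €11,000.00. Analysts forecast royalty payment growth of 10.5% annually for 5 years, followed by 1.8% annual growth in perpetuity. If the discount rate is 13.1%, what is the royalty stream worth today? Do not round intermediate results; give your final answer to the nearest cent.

D_1 = 12155.00000
D_2 = 13431.27500
D_3 = 14841.55888
D_4 = 16399.92256
D_5 = 18121.91443
Terminal value at year 5: TV = D_5×(1+g_2)/(r−g_2) = 18448.10889/0.113 = 163257.60075
P_0 = D_1/(1+r)^1 + D_2/(1+r)^2 + D_3/(1+r)^3 + D_4/(1+r)^4 + D_5/(1+r)^5 + TV/(1+r)^5
    = 10747.12644 + 10500.06606 + 10258.68523 + 10022.85339 + 9792.44296 + 88218.64545 = 139539.81953

€139539.82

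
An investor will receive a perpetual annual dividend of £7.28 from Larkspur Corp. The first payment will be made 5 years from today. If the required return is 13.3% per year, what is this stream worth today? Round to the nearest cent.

£33.22

Value at end of year 4: C / r = £7.28 / 0.133 = £54.7368
Discount to today: PV = £54.7368 / (1 + 0.133)^4 = £54.7368 / 1.647857 = £33.22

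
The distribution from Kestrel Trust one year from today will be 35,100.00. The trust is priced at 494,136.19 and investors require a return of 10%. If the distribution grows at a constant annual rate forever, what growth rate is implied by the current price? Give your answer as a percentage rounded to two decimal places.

2.90%

P = D₁/(r−g) ⇒ g = r − D₁/P = 0.1 − 35,100.00/494,136.19 = 0.028967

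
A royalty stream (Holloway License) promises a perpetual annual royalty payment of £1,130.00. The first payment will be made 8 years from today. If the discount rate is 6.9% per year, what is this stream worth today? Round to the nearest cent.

Value at end of year 7: C / r = £1,130.00 / 0.069 = £16,376.8116
Discount to today: PV = £16,376.8116 / (1 + 0.069)^7 = £16,376.8116 / 1.595306 = £10,265.63

£10265.63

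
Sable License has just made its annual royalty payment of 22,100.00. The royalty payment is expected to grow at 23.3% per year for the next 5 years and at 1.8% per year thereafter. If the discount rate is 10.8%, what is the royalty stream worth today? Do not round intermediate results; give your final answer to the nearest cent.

D_1 = 27249.30000
D_2 = 33598.38690
D_3 = 41426.81105
D_4 = 51079.25802
D_5 = 62980.72514
Terminal value at year 5: TV = D_5×(1+g_2)/(r−g_2) = 64114.37819/0.09 = 712381.97993
P_0 = D_1/(1+r)^1 + D_2/(1+r)^2 + D_3/(1+r)^3 + D_4/(1+r)^4 + D_5/(1+r)^5 + TV/(1+r)^5
    = 24593.23105 + 27367.73816 + 30455.25375 + 33891.09013 + 37714.54344 + 426593.39140 = 580615.24793

580615.25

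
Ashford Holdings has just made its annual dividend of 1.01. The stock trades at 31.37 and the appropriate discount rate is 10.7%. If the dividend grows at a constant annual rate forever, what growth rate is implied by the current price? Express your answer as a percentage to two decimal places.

7.25%

P = D₀(1+g)/(r−g) ⇒ P(r−g) = D₀(1+g) ⇒ g(P+D₀) = P·r − D₀
g = (P·r − D₀)/(P + D₀) = (31.37×0.107 − 1.01) / (31.37 + 1.01) = 0.072470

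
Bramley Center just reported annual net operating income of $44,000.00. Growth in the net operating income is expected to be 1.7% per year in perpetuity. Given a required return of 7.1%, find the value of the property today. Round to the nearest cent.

D₁ = D₀ × (1 + g) = $44,000.00 × 1.017 = $44,748.0000
Growing perpetuity: P = D₁ / (r − g) = $44,748.0000 / (0.071 − 0.017) = $828,666.67

$828666.67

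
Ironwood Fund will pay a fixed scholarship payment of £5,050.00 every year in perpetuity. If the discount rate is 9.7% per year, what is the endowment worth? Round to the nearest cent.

Level perpetuity: PV = C / r = £5,050.00 / 0.097 = £52,061.86

£52061.86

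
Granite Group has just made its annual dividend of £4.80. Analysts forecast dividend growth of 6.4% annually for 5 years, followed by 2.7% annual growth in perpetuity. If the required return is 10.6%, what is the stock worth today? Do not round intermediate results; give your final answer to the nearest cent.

£72.82

D_1 = 5.10720
D_2 = 5.43406
D_3 = 5.78184
D_4 = 6.15188
D_5 = 6.54560
Terminal value at year 5: TV = D_5×(1+g_2)/(r−g_2) = 6.72233/0.079 = 85.09278
P_0 = D_1/(1+r)^1 + D_2/(1+r)^2 + D_3/(1+r)^3 + D_4/(1+r)^4 + D_5/(1+r)^5 + TV/(1+r)^5
    = 4.61772 + 4.44237 + 4.27367 + 4.11138 + 3.95525 + 51.41823 = 72.81861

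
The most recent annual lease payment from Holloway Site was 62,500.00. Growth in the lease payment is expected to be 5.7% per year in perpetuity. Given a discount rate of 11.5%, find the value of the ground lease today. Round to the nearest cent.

D₁ = D₀ × (1 + g) = 62,500.00 × 1.057 = 66,062.5000
Growing perpetuity: P = D₁ / (r − g) = 66,062.5000 / (0.115 − 0.057) = 1,139,008.62

1139008.62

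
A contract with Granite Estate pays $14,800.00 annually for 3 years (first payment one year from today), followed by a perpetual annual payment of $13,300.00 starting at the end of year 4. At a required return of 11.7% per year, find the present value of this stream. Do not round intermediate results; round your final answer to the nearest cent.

$117296.62

PV of 3-year annuity: $14,800.00 × [1 − (1+0.117)^−3] / 0.117 = 35731.16072
Perpetuity value at year 3: $13,300.00 / 0.117 = 113675.21368
PV of perpetuity: 113675.21368 / (1+0.117)^3 = 81565.45438
Total PV = 35731.16072 + 81565.45438 = 117296.61510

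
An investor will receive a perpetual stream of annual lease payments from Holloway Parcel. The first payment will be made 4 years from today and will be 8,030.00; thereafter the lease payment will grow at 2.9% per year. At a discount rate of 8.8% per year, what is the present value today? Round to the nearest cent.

105676.12

Value at end of year 3: C₁ / (r − g) = 8,030.00 / (0.088 − 0.029) = 136,101.6949
Discount to today: PV = 136,101.6949 / (1 + 0.088)^3 = 136,101.6949 / 1.287913 = 105,676.12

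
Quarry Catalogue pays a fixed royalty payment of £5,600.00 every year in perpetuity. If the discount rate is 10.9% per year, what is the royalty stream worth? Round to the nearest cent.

Level perpetuity: PV = C / r = £5,600.00 / 0.109 = £51,376.15

£51376.15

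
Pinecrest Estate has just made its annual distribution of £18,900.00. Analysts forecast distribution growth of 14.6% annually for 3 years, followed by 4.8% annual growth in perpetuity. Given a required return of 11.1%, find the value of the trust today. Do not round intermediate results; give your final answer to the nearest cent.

£405407.76

D_1 = 21659.40000
D_2 = 24821.67240
D_3 = 28445.63657
Terminal value at year 3: TV = D_3×(1+g_2)/(r−g_2) = 29811.02713/0.063 = 473190.90676
P_0 = D_1/(1+r)^1 + D_2/(1+r)^2 + D_3/(1+r)^3 + TV/(1+r)^3
    = 19495.40954 + 20109.57636 + 20743.09136 + 345059.67858 = 405407.75584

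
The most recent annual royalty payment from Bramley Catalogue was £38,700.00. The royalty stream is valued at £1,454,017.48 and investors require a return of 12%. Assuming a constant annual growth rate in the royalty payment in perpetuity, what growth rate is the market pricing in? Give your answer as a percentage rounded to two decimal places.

P = D₀(1+g)/(r−g) ⇒ P(r−g) = D₀(1+g) ⇒ g(P+D₀) = P·r − D₀
g = (P·r − D₀)/(P + D₀) = (£1,454,017.48×0.12 − £38,700.00) / (£1,454,017.48 + £38,700.00) = 0.090963

9.10%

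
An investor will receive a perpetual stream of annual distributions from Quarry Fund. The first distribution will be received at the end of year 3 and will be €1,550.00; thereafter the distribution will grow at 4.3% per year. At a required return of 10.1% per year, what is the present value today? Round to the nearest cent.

Value at end of year 2: C₁ / (r − g) = €1,550.00 / (0.101 − 0.043) = €26,724.1379
Discount to today: PV = €26,724.1379 / (1 + 0.101)^2 = €26,724.1379 / 1.212201 = €22,045.96

€22045.96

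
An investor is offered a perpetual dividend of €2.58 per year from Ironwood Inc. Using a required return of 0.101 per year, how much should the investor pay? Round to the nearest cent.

Level perpetuity: PV = C / r = €2.58 / 0.101 = €25.54

€25.54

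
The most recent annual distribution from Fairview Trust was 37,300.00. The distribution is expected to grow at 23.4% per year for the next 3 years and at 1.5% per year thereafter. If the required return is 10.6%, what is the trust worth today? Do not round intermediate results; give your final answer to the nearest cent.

717705.06

D_1 = 46028.20000
D_2 = 56798.79880
D_3 = 70089.71772
Terminal value at year 3: TV = D_3×(1+g_2)/(r−g_2) = 71141.06348/0.091 = 781769.92841
P_0 = D_1/(1+r)^1 + D_2/(1+r)^2 + D_3/(1+r)^3 + TV/(1+r)^3
    = 41616.81736 + 46433.23022 + 51807.05795 + 577847.95403 = 717705.05956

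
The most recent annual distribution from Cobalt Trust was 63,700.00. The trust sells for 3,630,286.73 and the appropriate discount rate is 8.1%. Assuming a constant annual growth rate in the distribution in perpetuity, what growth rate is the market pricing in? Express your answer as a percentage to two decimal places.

P = D₀(1+g)/(r−g) ⇒ P(r−g) = D₀(1+g) ⇒ g(P+D₀) = P·r − D₀
g = (P·r − D₀)/(P + D₀) = (3,630,286.73×0.081 − 63,700.00) / (3,630,286.73 + 63,700.00) = 0.062359

6.24%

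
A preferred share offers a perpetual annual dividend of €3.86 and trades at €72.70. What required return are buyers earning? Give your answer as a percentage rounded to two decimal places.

5.31%

P = C/r ⇒ r = C/P = €3.86/€72.70 = 0.053095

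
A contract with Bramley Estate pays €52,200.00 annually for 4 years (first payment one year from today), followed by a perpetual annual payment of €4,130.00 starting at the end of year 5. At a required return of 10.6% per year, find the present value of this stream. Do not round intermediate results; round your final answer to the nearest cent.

PV of 4-year annuity: €52,200.00 × [1 − (1+0.106)^−4] / 0.106 = 163340.51786
Perpetuity value at year 4: €4,130.00 / 0.106 = 38962.26415
PV of perpetuity: 38962.26415 / (1+0.106)^4 = 26038.96264
Total PV = 163340.51786 + 26038.96264 = 189379.48051

€189379.48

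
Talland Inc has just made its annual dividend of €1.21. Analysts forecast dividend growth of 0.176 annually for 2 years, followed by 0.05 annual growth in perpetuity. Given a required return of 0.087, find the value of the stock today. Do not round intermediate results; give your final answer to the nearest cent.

€42.92

D_1 = 1.42296
D_2 = 1.67340
Terminal value at year 2: TV = D_2×(1+g_2)/(r−g_2) = 1.75707/0.037 = 47.48841
P_0 = D_1/(1+r)^1 + D_2/(1+r)^2 + TV/(1+r)^2
    = 1.30907 + 1.41625 + 40.19097 = 42.91630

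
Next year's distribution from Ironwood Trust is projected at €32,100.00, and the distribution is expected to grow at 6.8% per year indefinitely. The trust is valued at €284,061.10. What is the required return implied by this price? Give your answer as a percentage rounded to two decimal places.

18.10%

P = D₁/(r − g) ⇒ r = D₁/P + g = €32,100.0000/€284,061.10 + 0.068 = 0.113004 + 0.068 = 0.181004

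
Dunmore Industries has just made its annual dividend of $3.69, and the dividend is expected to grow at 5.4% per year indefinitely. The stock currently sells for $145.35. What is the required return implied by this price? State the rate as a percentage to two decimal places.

D₁ = $3.69 × 1.054 = $3.8893
P = D₁/(r − g) ⇒ r = D₁/P + g = $3.8893/$145.35 + 0.054 = 0.026758 + 0.054 = 0.080758

8.08%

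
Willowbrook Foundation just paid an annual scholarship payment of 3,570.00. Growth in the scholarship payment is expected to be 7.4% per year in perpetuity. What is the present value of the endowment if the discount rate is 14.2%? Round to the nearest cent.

D₁ = D₀ × (1 + g) = 3,570.00 × 1.074 = 3,834.1800
Growing perpetuity: P = D₁ / (r − g) = 3,834.1800 / (0.142 − 0.074) = 56,385.00

56385.00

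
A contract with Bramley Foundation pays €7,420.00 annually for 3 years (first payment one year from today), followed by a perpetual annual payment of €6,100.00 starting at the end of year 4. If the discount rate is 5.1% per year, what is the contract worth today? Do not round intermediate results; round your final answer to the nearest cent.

PV of 3-year annuity: €7,420.00 × [1 − (1+0.051)^−3] / 0.051 = 20168.69703
Perpetuity value at year 3: €6,100.00 / 0.051 = 119607.84314
PV of perpetuity: 119607.84314 / (1+0.051)^3 = 103027.10838
Total PV = 20168.69703 + 103027.10838 = 123195.80541

€123195.81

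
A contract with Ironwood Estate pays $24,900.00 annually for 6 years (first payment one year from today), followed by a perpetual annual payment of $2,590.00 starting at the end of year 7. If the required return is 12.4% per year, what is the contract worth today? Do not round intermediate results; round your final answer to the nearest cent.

PV of 6-year annuity: $24,900.00 × [1 − (1+0.124)^−6] / 0.124 = 101224.69234
Perpetuity value at year 6: $2,590.00 / 0.124 = 20887.09677
PV of perpetuity: 20887.09677 / (1+0.124)^6 = 10358.10267
Total PV = 101224.69234 + 10358.10267 = 111582.79501

$111582.80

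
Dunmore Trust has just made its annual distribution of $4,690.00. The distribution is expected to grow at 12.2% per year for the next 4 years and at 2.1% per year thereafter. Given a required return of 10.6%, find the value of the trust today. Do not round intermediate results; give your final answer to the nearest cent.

D_1 = 5262.18000
D_2 = 5904.16596
D_3 = 6624.47421
D_4 = 7432.66006
Terminal value at year 4: TV = D_4×(1+g_2)/(r−g_2) = 7588.74592/0.085 = 89279.36378
P_0 = D_1/(1+r)^1 + D_2/(1+r)^2 + D_3/(1+r)^3 + D_4/(1+r)^4 + TV/(1+r)^4
    = 4757.84810 + 4826.67773 + 4896.50309 + 4967.33857 + 59666.50216 = 79114.86966

$79114.87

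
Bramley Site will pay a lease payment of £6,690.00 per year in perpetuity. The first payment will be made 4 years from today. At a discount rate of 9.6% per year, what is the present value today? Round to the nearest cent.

£52932.60

Value at end of year 3: C / r = £6,690.00 / 0.096 = £69,687.5000
Discount to today: PV = £69,687.5000 / (1 + 0.096)^3 = £69,687.5000 / 1.316533 = £52,932.60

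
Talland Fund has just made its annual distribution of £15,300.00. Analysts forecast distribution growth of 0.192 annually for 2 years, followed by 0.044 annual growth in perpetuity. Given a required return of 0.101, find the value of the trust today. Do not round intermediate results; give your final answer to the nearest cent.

£362967.68

D_1 = 18237.60000
D_2 = 21739.21920
Terminal value at year 2: TV = D_2×(1+g_2)/(r−g_2) = 22695.74484/0.057 = 398170.96219
P_0 = D_1/(1+r)^1 + D_2/(1+r)^2 + TV/(1+r)^2
    = 16564.57766 + 17933.67536 + 328469.42231 = 362967.67532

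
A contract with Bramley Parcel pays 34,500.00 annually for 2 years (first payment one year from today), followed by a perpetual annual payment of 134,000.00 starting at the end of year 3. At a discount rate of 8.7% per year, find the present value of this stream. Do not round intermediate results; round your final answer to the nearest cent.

1364483.48

PV of 2-year annuity: 34,500.00 × [1 − (1+0.087)^−2] / 0.087 = 60937.19453
Perpetuity value at year 2: 134,000.00 / 0.087 = 1540229.88506
PV of perpetuity: 1540229.88506 / (1+0.087)^2 = 1303546.28892
Total PV = 60937.19453 + 1303546.28892 = 1364483.48345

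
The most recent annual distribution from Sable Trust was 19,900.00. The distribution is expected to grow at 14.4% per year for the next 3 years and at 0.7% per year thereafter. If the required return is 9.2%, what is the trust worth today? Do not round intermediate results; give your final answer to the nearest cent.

D_1 = 22765.60000
D_2 = 26043.84640
D_3 = 29794.16028
Terminal value at year 3: TV = D_3×(1+g_2)/(r−g_2) = 30002.71940/0.085 = 352973.16945
P_0 = D_1/(1+r)^1 + D_2/(1+r)^2 + D_3/(1+r)^3 + TV/(1+r)^3
    = 20847.61905 + 21840.36281 + 22880.38009 + 271065.20881 = 336633.57076

336633.57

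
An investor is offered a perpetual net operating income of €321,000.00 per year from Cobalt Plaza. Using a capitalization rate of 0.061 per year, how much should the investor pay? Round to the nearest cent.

Level perpetuity: PV = C / r = €321,000.00 / 0.061 = €5,262,295.08

€5262295.08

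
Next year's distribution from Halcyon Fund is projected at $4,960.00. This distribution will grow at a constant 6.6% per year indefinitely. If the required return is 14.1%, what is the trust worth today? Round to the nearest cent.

Growing perpetuity: P = D₁ / (r − g) = $4,960.0000 / (0.141 − 0.066) = $66,133.33

$66133.33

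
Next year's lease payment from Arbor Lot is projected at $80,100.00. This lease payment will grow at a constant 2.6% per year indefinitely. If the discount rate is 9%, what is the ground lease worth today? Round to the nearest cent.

Growing perpetuity: P = D₁ / (r − g) = $80,100.0000 / (0.09 − 0.026) = $1,251,562.50

$1251562.50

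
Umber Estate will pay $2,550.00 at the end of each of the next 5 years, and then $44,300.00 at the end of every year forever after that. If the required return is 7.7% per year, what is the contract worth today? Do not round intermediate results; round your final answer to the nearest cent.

$407302.63

PV of 5-year annuity: $2,550.00 × [1 − (1+0.077)^−5] / 0.077 = 10262.42446
Perpetuity value at year 5: $44,300.00 / 0.077 = 575324.67532
PV of perpetuity: 575324.67532 / (1+0.077)^5 = 397040.20330
Total PV = 10262.42446 + 397040.20330 = 407302.62776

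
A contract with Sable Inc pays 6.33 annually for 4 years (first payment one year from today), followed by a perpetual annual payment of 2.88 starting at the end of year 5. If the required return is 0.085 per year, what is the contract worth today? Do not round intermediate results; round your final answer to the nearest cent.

PV of 4-year annuity: 6.33 × [1 − (1+0.085)^−4] / 0.085 = 20.73453
Perpetuity value at year 4: 2.88 / 0.085 = 33.88235
PV of perpetuity: 33.88235 / (1+0.085)^4 = 24.44863
Total PV = 20.73453 + 24.44863 = 45.18316

45.18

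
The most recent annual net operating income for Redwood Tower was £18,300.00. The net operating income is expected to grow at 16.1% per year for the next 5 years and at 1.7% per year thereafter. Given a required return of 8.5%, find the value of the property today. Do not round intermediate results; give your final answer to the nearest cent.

£496571.19

D_1 = 21246.30000
D_2 = 24666.95430
D_3 = 28638.33394
D_4 = 33249.10571
D_5 = 38602.21173
Terminal value at year 5: TV = D_5×(1+g_2)/(r−g_2) = 39258.44933/0.068 = 577330.13713
P_0 = D_1/(1+r)^1 + D_2/(1+r)^2 + D_3/(1+r)^3 + D_4/(1+r)^4 + D_5/(1+r)^5 + TV/(1+r)^5
    = 19581.84332 + 20953.47474 + 22421.18357 + 23991.69965 + 25672.22424 + 383950.76543 = 496571.19094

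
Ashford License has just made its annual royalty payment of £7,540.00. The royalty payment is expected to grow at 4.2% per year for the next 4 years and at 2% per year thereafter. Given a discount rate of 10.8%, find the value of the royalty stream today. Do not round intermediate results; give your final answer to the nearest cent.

D_1 = 7856.68000
D_2 = 8186.66056
D_3 = 8530.50030
D_4 = 8888.78132
Terminal value at year 4: TV = D_4×(1+g_2)/(r−g_2) = 9066.55694/0.088 = 103029.05617
P_0 = D_1/(1+r)^1 + D_2/(1+r)^2 + D_3/(1+r)^3 + D_4/(1+r)^4 + TV/(1+r)^4
    = 7090.86643 + 6668.48630 + 6271.26599 + 5897.70683 + 68359.78368 = 94288.10922

£94288.11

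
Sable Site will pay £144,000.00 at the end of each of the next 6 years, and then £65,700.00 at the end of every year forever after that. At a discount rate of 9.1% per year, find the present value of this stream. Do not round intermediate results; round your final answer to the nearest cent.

£1072180.68

PV of 6-year annuity: £144,000.00 × [1 − (1+0.091)^−6] / 0.091 = 644050.86350
Perpetuity value at year 6: £65,700.00 / 0.091 = 721978.02198
PV of perpetuity: 721978.02198 / (1+0.091)^6 = 428129.81551
Total PV = 644050.86350 + 428129.81551 = 1072180.67901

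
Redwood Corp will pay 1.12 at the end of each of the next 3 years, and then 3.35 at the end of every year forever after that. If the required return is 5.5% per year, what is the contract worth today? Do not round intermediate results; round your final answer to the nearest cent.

54.89

PV of 3-year annuity: 1.12 × [1 − (1+0.055)^−3] / 0.055 = 3.02169
Perpetuity value at year 3: 3.35 / 0.055 = 60.90909
PV of perpetuity: 60.90909 / (1+0.055)^3 = 51.87101
Total PV = 3.02169 + 51.87101 = 54.89270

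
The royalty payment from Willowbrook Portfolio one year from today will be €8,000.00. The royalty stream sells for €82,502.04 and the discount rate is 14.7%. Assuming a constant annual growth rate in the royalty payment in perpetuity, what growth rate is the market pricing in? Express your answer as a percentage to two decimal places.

P = D₁/(r−g) ⇒ g = r − D₁/P = 0.147 − €8,000.00/€82,502.04 = 0.050033

5.00%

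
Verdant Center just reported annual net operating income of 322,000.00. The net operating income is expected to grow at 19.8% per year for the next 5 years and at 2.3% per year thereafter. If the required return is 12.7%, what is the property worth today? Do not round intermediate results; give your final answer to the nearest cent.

D_1 = 385756.00000
D_2 = 462135.68800
D_3 = 553638.55422
D_4 = 663258.98796
D_5 = 794584.26758
Terminal value at year 5: TV = D_5×(1+g_2)/(r−g_2) = 812859.70573/0.104 = 7815958.70895
P_0 = D_1/(1+r)^1 + D_2/(1+r)^2 + D_3/(1+r)^3 + D_4/(1+r)^4 + D_5/(1+r)^5 + TV/(1+r)^5
    = 342285.71429 + 363849.41057 + 386771.60059 + 411137.86824 + 437039.18913 + 4298952.79310 = 6240036.57592

6240036.58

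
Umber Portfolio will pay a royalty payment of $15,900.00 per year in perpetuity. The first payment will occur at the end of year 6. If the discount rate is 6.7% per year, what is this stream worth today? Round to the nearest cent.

$171593.26

Value at end of year 5: C / r = $15,900.00 / 0.067 = $237,313.4328
Discount to today: PV = $237,313.4328 / (1 + 0.067)^5 = $237,313.4328 / 1.383000 = $171,593.26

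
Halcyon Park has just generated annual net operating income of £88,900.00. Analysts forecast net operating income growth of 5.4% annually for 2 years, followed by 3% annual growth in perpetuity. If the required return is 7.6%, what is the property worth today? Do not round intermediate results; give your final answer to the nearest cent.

£2082403.83

D_1 = 93700.60000
D_2 = 98760.43240
Terminal value at year 2: TV = D_2×(1+g_2)/(r−g_2) = 101723.24537/0.046 = 2211374.89939
P_0 = D_1/(1+r)^1 + D_2/(1+r)^2 + TV/(1+r)^2
    = 87082.34201 + 85301.84803 + 1910019.64058 = 2082403.83061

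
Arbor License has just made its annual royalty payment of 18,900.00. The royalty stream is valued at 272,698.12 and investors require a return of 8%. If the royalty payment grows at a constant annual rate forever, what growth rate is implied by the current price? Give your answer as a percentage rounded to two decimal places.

P = D₀(1+g)/(r−g) ⇒ P(r−g) = D₀(1+g) ⇒ g(P+D₀) = P·r − D₀
g = (P·r − D₀)/(P + D₀) = (272,698.12×0.08 − 18,900.00) / (272,698.12 + 18,900.00) = 0.010000

1.00%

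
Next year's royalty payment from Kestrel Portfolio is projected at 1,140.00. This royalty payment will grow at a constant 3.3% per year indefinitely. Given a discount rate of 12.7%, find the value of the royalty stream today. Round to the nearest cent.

Growing perpetuity: P = D₁ / (r − g) = 1,140.0000 / (0.127 − 0.033) = 12,127.66

12127.66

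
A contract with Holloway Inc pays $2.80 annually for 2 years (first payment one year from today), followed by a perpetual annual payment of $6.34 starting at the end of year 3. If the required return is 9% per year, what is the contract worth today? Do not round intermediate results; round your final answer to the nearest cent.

$64.22

PV of 2-year annuity: $2.80 × [1 − (1+0.09)^−2] / 0.09 = 4.92551
Perpetuity value at year 2: $6.34 / 0.09 = 70.44444
PV of perpetuity: 70.44444 / (1+0.09)^2 = 59.29168
Total PV = 4.92551 + 59.29168 = 64.21719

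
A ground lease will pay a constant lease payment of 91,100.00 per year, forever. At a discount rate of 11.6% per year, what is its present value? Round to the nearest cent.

Level perpetuity: PV = C / r = 91,100.00 / 0.116 = 785,344.83

785344.83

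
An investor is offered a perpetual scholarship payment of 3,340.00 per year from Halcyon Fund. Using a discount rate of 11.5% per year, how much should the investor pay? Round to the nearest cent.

Level perpetuity: PV = C / r = 3,340.00 / 0.115 = 29,043.48

29043.48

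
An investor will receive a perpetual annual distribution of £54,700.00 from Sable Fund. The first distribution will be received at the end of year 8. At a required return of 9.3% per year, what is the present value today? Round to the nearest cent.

Value at end of year 7: C / r = £54,700.00 / 0.093 = £588,172.0430
Discount to today: PV = £588,172.0430 / (1 + 0.093)^7 = £588,172.0430 / 1.863550 = £315,619.08

£315619.08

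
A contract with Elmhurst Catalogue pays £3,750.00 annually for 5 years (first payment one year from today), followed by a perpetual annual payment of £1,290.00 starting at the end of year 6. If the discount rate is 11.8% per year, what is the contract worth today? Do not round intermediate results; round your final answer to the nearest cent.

£19844.07

PV of 5-year annuity: £3,750.00 × [1 − (1+0.118)^−5] / 0.118 = 13585.15610
Perpetuity value at year 5: £1,290.00 / 0.118 = 10932.20339
PV of perpetuity: 10932.20339 / (1+0.118)^5 = 6258.90969
Total PV = 13585.15610 + 6258.90969 = 19844.06579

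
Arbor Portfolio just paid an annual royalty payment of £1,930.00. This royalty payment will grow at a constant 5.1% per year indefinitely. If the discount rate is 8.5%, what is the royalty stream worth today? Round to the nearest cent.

D₁ = D₀ × (1 + g) = £1,930.00 × 1.051 = £2,028.4300
Growing perpetuity: P = D₁ / (r − g) = £2,028.4300 / (0.085 − 0.051) = £59,659.71

£59659.71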